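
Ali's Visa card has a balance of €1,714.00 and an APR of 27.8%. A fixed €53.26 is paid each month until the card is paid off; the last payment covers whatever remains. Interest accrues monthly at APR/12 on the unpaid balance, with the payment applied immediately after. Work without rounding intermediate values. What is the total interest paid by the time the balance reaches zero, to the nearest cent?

Monthly rate r = 27.8%/12 = 2.31667% = 0.0231667.
Payoff takes n = ⌈−ln(1 − rB₀/P)/ln(1+r)⌉ = ⌈59.759⌉ = 60 payments; the last is €40.54.
Total paid = 59·€53.26 + €40.54 = €3,182.88.
Total interest = total paid − principal = €3,182.88 − €1,714.00 = €1,468.88.

€1,468.88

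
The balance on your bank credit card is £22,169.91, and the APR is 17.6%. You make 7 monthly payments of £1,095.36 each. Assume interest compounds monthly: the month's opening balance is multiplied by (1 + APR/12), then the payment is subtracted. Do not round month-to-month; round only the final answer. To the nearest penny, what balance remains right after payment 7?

Monthly rate r = 17.6%/12 = 1.46667% = 0.0146667.
Each month: B ← B·(1+r) − £1,095.36.
Month 1: interest £325.16; balance after payment £21,399.71.
Month 2: interest £313.86; balance after payment £20,618.21.
Month 3: interest £302.40; balance after payment £19,825.25.
Month 4: interest £290.77; balance after payment £19,020.66.
Month 5: interest £278.97; balance after payment £18,204.27.
Month 6: interest £267.00; balance after payment £17,375.91.
Month 7: interest £254.85; balance after payment £16,535.39.

£16,535.39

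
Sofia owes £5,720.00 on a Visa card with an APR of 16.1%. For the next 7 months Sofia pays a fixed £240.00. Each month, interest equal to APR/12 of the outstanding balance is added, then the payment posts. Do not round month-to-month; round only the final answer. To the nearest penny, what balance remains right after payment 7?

Monthly rate r = 16.1%/12 = 1.34167% = 0.0134167.
Each month: B ← B·(1+r) − £240.00.
Month 1: interest £76.74; balance after payment £5,556.74.
Month 2: interest £74.55; balance after payment £5,391.30.
Month 3: interest £72.33; balance after payment £5,223.63.
Month 4: interest £70.08; balance after payment £5,053.71.
Month 5: interest £67.80; balance after payment £4,881.52.
Month 6: interest £65.49; balance after payment £4,707.01.
Month 7: interest £63.15; balance after payment £4,530.16.

£4,530.16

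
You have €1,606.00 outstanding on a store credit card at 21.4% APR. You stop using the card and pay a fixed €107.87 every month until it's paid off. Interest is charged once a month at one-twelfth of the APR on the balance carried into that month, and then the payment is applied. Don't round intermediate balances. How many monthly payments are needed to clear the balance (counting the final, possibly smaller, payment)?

18 months

Monthly rate r = 21.4%/12 = 1.78333% = 0.0178333.
Recurrence: B ← B·(1+r) − €107.87.
Month 1: interest €28.64; balance after payment €1,526.77.
Month 2: interest €27.23; balance after payment €1,446.13.
Closed form: n = −ln(1 − rB₀/P)/ln(1+r) = −ln(0.73449)/ln(1.01783) ≈ 17.457, so the balance reaches zero during payment 18.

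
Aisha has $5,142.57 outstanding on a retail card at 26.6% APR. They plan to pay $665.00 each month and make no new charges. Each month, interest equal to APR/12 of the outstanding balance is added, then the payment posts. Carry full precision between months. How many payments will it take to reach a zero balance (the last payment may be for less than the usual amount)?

Monthly rate r = 26.6%/12 = 2.21667% = 0.0221667.
Recurrence: B ← B·(1+r) − $665.00.
Month 1: interest $113.99; balance after payment $4,591.56.
Month 2: interest $101.78; balance after payment $4,028.34.
Closed form: n = −ln(1 − rB₀/P)/ln(1+r) = −ln(0.82858)/ln(1.02217) ≈ 8.577, so the balance reaches zero during payment 9.

9 payments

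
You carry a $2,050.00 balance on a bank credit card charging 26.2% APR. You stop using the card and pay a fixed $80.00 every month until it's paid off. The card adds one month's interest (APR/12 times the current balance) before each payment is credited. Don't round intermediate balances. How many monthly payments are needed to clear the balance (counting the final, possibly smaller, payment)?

Monthly rate r = 26.2%/12 = 2.18333% = 0.0218333.
Recurrence: B ← B·(1+r) − $80.00.
Month 1: interest $44.76; balance after payment $2,014.76.
Month 2: interest $43.99; balance after payment $1,978.75.
Closed form: n = −ln(1 − rB₀/P)/ln(1+r) = −ln(0.44052)/ln(1.02183) ≈ 37.956, so the balance reaches zero during payment 38.

38 months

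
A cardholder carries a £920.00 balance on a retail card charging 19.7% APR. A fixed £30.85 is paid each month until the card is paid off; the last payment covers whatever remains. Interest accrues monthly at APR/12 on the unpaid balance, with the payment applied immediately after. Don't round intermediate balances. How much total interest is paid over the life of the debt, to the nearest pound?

Monthly rate r = 19.7%/12 = 1.64167% = 0.0164167.
Payoff takes n = ⌈−ln(1 − rB₀/P)/ln(1+r)⌉ = ⌈41.300⌉ = 42 payments; the last is £9.32.
Total paid = 41·£30.85 + £9.32 = £1,274.17.
Total interest = total paid − principal = £1,274.17 − £920.00 = £354.17.

£354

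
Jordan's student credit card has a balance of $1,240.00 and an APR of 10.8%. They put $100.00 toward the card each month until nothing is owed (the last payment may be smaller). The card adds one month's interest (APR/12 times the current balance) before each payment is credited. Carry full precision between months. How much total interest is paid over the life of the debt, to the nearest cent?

Monthly rate r = 10.8%/12 = 0.9% = 0.009.
Payoff takes n = ⌈−ln(1 − rB₀/P)/ln(1+r)⌉ = ⌈13.207⌉ = 14 payments; the last is $20.79.
Total paid = 13·$100.00 + $20.79 = $1,320.79.
Total interest = total paid − principal = $1,320.79 − $1,240.00 = $80.79.

$80.79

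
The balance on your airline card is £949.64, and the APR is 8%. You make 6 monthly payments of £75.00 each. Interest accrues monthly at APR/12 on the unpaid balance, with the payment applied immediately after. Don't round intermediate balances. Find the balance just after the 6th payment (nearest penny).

Monthly rate r = 8%/12 = 0.666667% = 0.00666667.
Each month: B ← B·(1+r) − £75.00.
Month 1: interest £6.33; balance after payment £880.97.
Month 2: interest £5.87; balance after payment £811.84.
Month 3: interest £5.41; balance after payment £742.26.
Month 4: interest £4.95; balance after payment £672.20.
Month 5: interest £4.48; balance after payment £601.69.
Month 6: interest £4.01; balance after payment £530.70.

£530.70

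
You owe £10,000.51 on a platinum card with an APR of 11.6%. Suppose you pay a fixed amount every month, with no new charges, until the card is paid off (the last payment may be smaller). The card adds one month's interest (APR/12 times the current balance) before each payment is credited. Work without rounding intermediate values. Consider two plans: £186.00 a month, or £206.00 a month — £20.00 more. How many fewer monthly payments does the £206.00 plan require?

11 fewer payments

Monthly rate r = 11.6%/12 = 0.966667% = 0.00966667.
At £186.00/mo: n = ⌈−ln(1 − rB₀/P)/ln(1+r)⌉ = 77 payments (last £44.41); total interest = total paid − £10,000.51 = £4,179.90.
At £206.00/mo: 66 payments (last £175.80); total interest £3,565.29.
Payments saved = 77 − 66 = 11.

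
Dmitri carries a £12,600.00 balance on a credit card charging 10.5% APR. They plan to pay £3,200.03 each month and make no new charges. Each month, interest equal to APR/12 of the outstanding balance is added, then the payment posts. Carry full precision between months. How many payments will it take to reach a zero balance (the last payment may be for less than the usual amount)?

5 months

Monthly rate r = 10.5%/12 = 0.875% = 0.00875.
Recurrence: B ← B·(1+r) − £3,200.03.
Month 1: interest £110.25; balance after payment £9,510.22.
Month 2: interest £83.21; balance after payment £6,393.40.
Month 3: interest £55.94; balance after payment £3,249.32.
Month 4: interest £28.43; balance after payment £77.72.
Month 5: interest £0.68; balance after payment £0.00.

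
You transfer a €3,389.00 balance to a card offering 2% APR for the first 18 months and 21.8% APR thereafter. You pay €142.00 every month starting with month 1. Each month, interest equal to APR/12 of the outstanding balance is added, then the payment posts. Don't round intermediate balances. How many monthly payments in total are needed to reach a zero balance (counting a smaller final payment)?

Promo months 1–18 at r₀ = 2%/12 = 0.00166667; months 19+ at r₁ = 21.8%/12 = 0.0181667.
After month 18: iterate B ← B·(1+r₀) − €142.00 for 18 months → €899.59.
Then at r₁ with €142.00/mo: n₂ = −ln(1 − r₁·B/P)/ln(1+r₁) ≈ 6.79 → 7 more payments.

25 payments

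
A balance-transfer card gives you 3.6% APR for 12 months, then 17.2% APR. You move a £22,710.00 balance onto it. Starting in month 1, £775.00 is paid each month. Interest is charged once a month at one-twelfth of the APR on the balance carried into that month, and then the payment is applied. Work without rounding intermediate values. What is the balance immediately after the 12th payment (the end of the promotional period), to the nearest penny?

£14,086.19

Promo months 1–12 at r₀ = 3.6%/12 = 0.003; months 13+ at r₁ = 17.2%/12 = 0.0143333.
After month 12: iterate B ← B·(1+r₀) − £775.00 for 12 months → £14,086.19.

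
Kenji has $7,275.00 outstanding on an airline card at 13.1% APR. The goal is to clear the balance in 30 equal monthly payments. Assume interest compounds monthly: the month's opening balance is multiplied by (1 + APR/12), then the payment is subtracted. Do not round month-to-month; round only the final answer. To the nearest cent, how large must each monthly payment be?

Monthly rate r = 13.1%/12 = 1.09167% = 0.0109167.
Level-payment amortization: P = B₀·r / (1 − (1+r)^(−n)) = 7275.00·0.0109167 / (1 − 1.01092^(−30)).
Denominator 1 − (1+r)^(−30) = 0.277996505.
P = 79.4188 / 0.277996505 ≈ 285.68.

$285.68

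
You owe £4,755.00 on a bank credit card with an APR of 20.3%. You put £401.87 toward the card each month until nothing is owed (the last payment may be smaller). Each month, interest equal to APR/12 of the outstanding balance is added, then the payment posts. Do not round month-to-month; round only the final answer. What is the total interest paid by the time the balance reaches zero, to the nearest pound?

£596

Monthly rate r = 20.3%/12 = 1.69167% = 0.0169167.
Payoff takes n = ⌈−ln(1 − rB₀/P)/ln(1+r)⌉ = ⌈13.314⌉ = 14 payments; the last is £126.92.
Total paid = 13·£401.87 + £126.92 = £5,351.23.
Total interest = total paid − principal = £5,351.23 − £4,755.00 = £596.23.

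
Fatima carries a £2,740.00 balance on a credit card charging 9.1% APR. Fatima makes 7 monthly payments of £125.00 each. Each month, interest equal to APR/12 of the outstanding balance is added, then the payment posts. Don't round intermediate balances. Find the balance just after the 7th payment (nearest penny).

£1,993.64

Monthly rate r = 9.1%/12 = 0.758333% = 0.00758333.
Each month: B ← B·(1+r) − £125.00.
Month 1: interest £20.78; balance after payment £2,635.78.
Month 2: interest £19.99; balance after payment £2,530.77.
Month 3: interest £19.19; balance after payment £2,424.96.
Month 4: interest £18.39; balance after payment £2,318.35.
Month 5: interest £17.58; balance after payment £2,210.93.
Month 6: interest £16.77; balance after payment £2,102.69.
Month 7: interest £15.95; balance after payment £1,993.64.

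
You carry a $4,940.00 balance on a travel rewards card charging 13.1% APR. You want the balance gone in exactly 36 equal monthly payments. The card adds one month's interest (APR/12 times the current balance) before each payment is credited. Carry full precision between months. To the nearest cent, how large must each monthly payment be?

Monthly rate r = 13.1%/12 = 1.09167% = 0.0109167.
Level-payment amortization: P = B₀·r / (1 − (1+r)^(−n)) = 4940.00·0.0109167 / (1 − 1.01092^(−36)).
Denominator 1 − (1+r)^(−36) = 0.323532152.
P = 53.9283 / 0.323532152 ≈ 166.69.

$166.69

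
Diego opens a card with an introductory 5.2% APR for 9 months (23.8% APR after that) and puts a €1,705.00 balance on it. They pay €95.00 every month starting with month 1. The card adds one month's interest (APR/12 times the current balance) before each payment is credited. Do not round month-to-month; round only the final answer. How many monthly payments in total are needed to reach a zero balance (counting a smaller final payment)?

20 payments

Promo months 1–9 at r₀ = 5.2%/12 = 0.00433333; months 10+ at r₁ = 23.8%/12 = 0.0198333.
After month 9: iterate B ← B·(1+r₀) − €95.00 for 9 months → €902.69.
Then at r₁ with €95.00/mo: n₂ = −ln(1 − r₁·B/P)/ln(1+r₁) ≈ 10.63 → 11 more payments.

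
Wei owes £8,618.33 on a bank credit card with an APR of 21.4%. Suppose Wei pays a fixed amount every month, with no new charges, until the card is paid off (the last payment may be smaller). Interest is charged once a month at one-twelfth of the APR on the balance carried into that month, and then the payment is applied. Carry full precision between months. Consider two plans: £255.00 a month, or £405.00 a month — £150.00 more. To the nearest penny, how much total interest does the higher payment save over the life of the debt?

Monthly rate r = 21.4%/12 = 1.78333% = 0.0178333.
At £255.00/mo: n = ⌈−ln(1 − rB₀/P)/ln(1+r)⌉ = 53 payments (last £57.40); total interest = total paid − £8,618.33 = £4,699.07.
At £405.00/mo: 27 payments (last £404.02); total interest £2,315.69.
Interest saved = £4,699.07 − £2,315.69 = £2,383.38.

£2,383.38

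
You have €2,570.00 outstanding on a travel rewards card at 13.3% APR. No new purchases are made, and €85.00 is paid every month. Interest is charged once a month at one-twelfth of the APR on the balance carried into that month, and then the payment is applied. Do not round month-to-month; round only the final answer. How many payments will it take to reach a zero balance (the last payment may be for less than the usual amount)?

38 months

Monthly rate r = 13.3%/12 = 1.10833% = 0.0110833.
Recurrence: B ← B·(1+r) − €85.00.
Month 1: interest €28.48; balance after payment €2,513.48.
Month 2: interest €27.86; balance after payment €2,456.34.
Closed form: n = −ln(1 − rB₀/P)/ln(1+r) = −ln(0.66489)/ln(1.01108) ≈ 37.027, so the balance reaches zero during payment 38.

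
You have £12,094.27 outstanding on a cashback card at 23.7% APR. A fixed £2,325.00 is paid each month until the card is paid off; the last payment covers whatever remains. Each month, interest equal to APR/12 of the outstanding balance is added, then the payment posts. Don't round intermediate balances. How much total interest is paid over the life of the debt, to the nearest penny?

£798.64

Monthly rate r = 23.7%/12 = 1.975% = 0.01975.
Payoff takes n = ⌈−ln(1 − rB₀/P)/ln(1+r)⌉ = ⌈5.543⌉ = 6 payments; the last is £1,267.91.
Total paid = 5·£2,325.00 + £1,267.91 = £12,892.91.
Total interest = total paid − principal = £12,892.91 − £12,094.27 = £798.64.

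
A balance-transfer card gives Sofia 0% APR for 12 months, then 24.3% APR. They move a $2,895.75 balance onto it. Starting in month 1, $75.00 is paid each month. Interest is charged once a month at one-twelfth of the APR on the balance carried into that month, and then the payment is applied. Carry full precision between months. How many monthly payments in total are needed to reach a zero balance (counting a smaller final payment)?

Promo months 1–12 at r₀ = 0%/12 = 0; months 13+ at r₁ = 24.3%/12 = 0.02025.
After month 12 (no interest yet): B = $2,895.75 − 12·$75.00 = $1,995.75.
Then at r₁ with $75.00/mo: n₂ = −ln(1 − r₁·B/P)/ln(1+r₁) ≈ 38.61 → 39 more payments.

51 months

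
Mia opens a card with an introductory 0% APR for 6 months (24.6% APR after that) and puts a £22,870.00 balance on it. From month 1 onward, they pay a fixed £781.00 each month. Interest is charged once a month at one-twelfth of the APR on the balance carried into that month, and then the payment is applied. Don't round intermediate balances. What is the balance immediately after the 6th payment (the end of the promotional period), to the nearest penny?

Promo months 1–6 at r₀ = 0%/12 = 0; months 7+ at r₁ = 24.6%/12 = 0.0205.
After month 6 (no interest yet): B = £22,870.00 − 6·£781.00 = £18,184.00.

£18,184.00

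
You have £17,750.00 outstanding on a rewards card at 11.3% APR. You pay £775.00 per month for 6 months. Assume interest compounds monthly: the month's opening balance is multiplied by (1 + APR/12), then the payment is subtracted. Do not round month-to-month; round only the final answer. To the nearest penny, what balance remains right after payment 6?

£14,015.93

Monthly rate r = 11.3%/12 = 0.941667% = 0.00941667.
Each month: B ← B·(1+r) − £775.00.
Month 1: interest £167.15; balance after payment £17,142.15.
Month 2: interest £161.42; balance after payment £16,528.57.
Month 3: interest £155.64; balance after payment £15,909.21.
Month 4: interest £149.81; balance after payment £15,284.02.
Month 5: interest £143.92; balance after payment £14,652.95.
Month 6: interest £137.98; balance after payment £14,015.93.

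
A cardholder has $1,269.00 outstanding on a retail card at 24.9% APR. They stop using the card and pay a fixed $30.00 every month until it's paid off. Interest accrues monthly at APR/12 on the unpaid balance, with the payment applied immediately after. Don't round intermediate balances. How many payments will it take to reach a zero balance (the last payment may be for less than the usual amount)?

103 payments

Monthly rate r = 24.9%/12 = 2.075% = 0.02075.
Recurrence: B ← B·(1+r) − $30.00.
Month 1: interest $26.33; balance after payment $1,265.33.
Month 2: interest $26.26; balance after payment $1,261.59.
Closed form: n = −ln(1 − rB₀/P)/ln(1+r) = −ln(0.12228)/ln(1.02075) ≈ 102.323, so the balance reaches zero during payment 103.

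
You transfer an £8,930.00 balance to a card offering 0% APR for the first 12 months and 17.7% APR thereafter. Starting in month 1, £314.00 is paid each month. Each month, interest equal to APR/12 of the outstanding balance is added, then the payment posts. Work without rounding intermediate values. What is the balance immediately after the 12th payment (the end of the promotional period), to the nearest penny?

Promo months 1–12 at r₀ = 0%/12 = 0; months 13+ at r₁ = 17.7%/12 = 0.01475.
After month 12 (no interest yet): B = £8,930.00 − 12·£314.00 = £5,162.00.

£5,162.00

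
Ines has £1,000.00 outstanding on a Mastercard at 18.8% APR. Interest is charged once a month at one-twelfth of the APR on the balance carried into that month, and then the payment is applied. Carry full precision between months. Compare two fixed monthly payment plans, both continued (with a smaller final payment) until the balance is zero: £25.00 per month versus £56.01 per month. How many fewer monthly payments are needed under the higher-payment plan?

Monthly rate r = 18.8%/12 = 1.56667% = 0.0156667.
At £25.00/mo: n = ⌈−ln(1 − rB₀/P)/ln(1+r)⌉ = 64 payments (last £9.59); total interest = total paid − £1,000.00 = £584.59.
At £56.01/mo: 22 payments (last £6.00); total interest £182.21.
Payments saved = 64 − 22 = 42.

42 fewer payments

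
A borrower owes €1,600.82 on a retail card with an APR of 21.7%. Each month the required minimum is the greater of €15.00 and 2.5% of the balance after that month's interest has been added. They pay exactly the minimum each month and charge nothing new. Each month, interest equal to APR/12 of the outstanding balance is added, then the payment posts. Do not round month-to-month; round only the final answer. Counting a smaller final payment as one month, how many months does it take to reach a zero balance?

205 months

Monthly rate r = 21.7%/12 = 1.80833% = 0.0180833.
While 2.5% of the post-interest balance exceeds €15.00, each month B ← (B·(1+r))·(1 − 0.025), i.e. B shrinks by the factor (1+r)·0.975 = 0.99263.
This holds for months 1–136. Entering month 137 the balance is €585.47; 2.5% of the post-interest balance is now below €15.00, so the flat €15.00 minimum applies from here.
From month 137 a fixed €15.00 at rate r clears €585.47 in 69 more payments. Total: 136 + 69 = 205 months.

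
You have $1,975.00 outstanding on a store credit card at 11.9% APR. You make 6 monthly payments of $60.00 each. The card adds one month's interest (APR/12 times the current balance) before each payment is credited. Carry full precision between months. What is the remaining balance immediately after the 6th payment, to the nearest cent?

$1,726.42

Monthly rate r = 11.9%/12 = 0.991667% = 0.00991667.
Each month: B ← B·(1+r) − $60.00.
Month 1: interest $19.59; balance after payment $1,934.59.
Month 2: interest $19.18; balance after payment $1,893.77.
Month 3: interest $18.78; balance after payment $1,852.55.
Month 4: interest $18.37; balance after payment $1,810.92.
Month 5: interest $17.96; balance after payment $1,768.88.
Month 6: interest $17.54; balance after payment $1,726.42.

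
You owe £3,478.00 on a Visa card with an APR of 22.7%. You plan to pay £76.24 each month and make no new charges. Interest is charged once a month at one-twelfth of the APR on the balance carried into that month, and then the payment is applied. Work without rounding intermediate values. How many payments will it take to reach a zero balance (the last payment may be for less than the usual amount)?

107 payments

Monthly rate r = 22.7%/12 = 1.89167% = 0.0189167.
Recurrence: B ← B·(1+r) − £76.24.
Month 1: interest £65.79; balance after payment £3,467.55.
Month 2: interest £65.59; balance after payment £3,456.91.
Closed form: n = −ln(1 − rB₀/P)/ln(1+r) = −ln(0.13704)/ln(1.01892) ≈ 106.056, so the balance reaches zero during payment 107.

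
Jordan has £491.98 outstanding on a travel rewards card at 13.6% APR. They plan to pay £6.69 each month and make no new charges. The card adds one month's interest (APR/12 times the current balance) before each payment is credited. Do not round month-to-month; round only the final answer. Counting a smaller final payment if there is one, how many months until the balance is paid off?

160 payments

Monthly rate r = 13.6%/12 = 1.13333% = 0.0113333.
Recurrence: B ← B·(1+r) − £6.69.
Month 1: interest £5.58; balance after payment £490.87.
Month 2: interest £5.56; balance after payment £489.74.
Closed form: n = −ln(1 − rB₀/P)/ln(1+r) = −ln(0.16655)/ln(1.01133) ≈ 159.052, so the balance reaches zero during payment 160.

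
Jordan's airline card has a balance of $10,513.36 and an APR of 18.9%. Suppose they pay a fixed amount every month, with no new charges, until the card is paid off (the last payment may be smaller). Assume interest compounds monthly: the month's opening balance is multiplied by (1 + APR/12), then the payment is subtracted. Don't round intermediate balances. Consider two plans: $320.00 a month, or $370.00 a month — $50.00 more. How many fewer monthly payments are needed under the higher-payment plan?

9 fewer payments

Monthly rate r = 18.9%/12 = 1.575% = 0.01575.
At $320.00/mo: n = ⌈−ln(1 − rB₀/P)/ln(1+r)⌉ = 47 payments (last $201.79); total interest = total paid − $10,513.36 = $4,408.43.
At $370.00/mo: 38 payments (last $358.65); total interest $3,535.29.
Payments saved = 47 − 38 = 9.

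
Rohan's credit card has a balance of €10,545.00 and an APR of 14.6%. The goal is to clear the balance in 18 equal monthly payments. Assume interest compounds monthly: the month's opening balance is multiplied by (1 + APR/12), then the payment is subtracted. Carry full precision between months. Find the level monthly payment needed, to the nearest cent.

Monthly rate r = 14.6%/12 = 1.21667% = 0.0121667.
Level-payment amortization: P = B₀·r / (1 − (1+r)^(−n)) = 10545.00·0.0121667 / (1 − 1.01217^(−18)).
Denominator 1 − (1+r)^(−18) = 0.195615957.
P = 128.297 / 0.195615957 ≈ 655.86.

€655.86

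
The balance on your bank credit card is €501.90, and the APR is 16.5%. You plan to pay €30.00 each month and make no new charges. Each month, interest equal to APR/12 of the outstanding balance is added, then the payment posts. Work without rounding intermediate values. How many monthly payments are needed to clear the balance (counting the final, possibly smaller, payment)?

Monthly rate r = 16.5%/12 = 1.375% = 0.01375.
Recurrence: B ← B·(1+r) − €30.00.
Month 1: interest €6.90; balance after payment €478.80.
Month 2: interest €6.58; balance after payment €455.38.
Closed form: n = −ln(1 − rB₀/P)/ln(1+r) = −ln(0.76996)/ln(1.01375) ≈ 19.142, so the balance reaches zero during payment 20.

20 payments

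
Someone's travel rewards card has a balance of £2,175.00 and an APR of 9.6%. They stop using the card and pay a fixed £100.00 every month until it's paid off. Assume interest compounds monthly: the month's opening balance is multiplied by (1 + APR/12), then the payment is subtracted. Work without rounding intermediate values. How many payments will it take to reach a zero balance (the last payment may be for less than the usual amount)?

24 months

Monthly rate r = 9.6%/12 = 0.8% = 0.008.
Recurrence: B ← B·(1+r) − £100.00.
Month 1: interest £17.40; balance after payment £2,092.40.
Month 2: interest £16.74; balance after payment £2,009.14.
Closed form: n = −ln(1 − rB₀/P)/ln(1+r) = −ln(0.826)/ln(1.008) ≈ 23.991, so the balance reaches zero during payment 24.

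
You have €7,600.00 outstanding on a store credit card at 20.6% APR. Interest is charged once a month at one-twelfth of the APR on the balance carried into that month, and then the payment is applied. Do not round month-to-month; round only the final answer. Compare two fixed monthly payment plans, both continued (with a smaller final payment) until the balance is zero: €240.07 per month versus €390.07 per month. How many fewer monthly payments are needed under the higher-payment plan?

Monthly rate r = 20.6%/12 = 1.71667% = 0.0171667.
At €240.07/mo: n = ⌈−ln(1 − rB₀/P)/ln(1+r)⌉ = 47 payments (last €15.60); total interest = total paid − €7,600.00 = €3,458.82.
At €390.07/mo: 24 payments (last €359.78); total interest €1,731.39.
Payments saved = 47 − 24 = 23.

23 fewer payments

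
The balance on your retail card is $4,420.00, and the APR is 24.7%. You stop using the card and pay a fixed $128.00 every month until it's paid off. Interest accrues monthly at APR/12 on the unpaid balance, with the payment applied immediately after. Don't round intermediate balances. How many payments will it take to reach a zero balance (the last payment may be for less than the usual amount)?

61 payments

Monthly rate r = 24.7%/12 = 2.05833% = 0.0205833.
Recurrence: B ← B·(1+r) − $128.00.
Month 1: interest $90.98; balance after payment $4,382.98.
Month 2: interest $90.22; balance after payment $4,345.19.
Closed form: n = −ln(1 − rB₀/P)/ln(1+r) = −ln(0.28923)/ln(1.02058) ≈ 60.887, so the balance reaches zero during payment 61.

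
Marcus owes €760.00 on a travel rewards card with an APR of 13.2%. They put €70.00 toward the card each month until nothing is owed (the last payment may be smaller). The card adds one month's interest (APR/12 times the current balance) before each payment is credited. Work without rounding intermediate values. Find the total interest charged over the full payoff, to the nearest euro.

€54

Monthly rate r = 13.2%/12 = 1.1% = 0.011.
Payoff takes n = ⌈−ln(1 − rB₀/P)/ln(1+r)⌉ = ⌈11.626⌉ = 12 payments; the last is €43.89.
Total paid = 11·€70.00 + €43.89 = €813.89.
Total interest = total paid − principal = €813.89 − €760.00 = €53.89.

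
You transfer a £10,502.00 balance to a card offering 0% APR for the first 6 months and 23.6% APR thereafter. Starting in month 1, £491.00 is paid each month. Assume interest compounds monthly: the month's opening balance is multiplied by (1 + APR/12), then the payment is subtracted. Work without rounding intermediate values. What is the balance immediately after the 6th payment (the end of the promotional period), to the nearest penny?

Promo months 1–6 at r₀ = 0%/12 = 0; months 7+ at r₁ = 23.6%/12 = 0.0196667.
After month 6 (no interest yet): B = £10,502.00 − 6·£491.00 = £7,556.00.

£7,556.00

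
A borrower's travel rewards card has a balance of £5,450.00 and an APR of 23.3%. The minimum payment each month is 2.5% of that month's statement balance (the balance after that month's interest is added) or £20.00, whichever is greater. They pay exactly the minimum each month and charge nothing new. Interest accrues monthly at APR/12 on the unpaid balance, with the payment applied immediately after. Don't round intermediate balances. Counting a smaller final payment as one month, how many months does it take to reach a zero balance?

393 months

Monthly rate r = 23.3%/12 = 1.94167% = 0.0194167.
While 2.5% of the post-interest balance exceeds £20.00, each month B ← (B·(1+r))·(1 − 0.025), i.e. B shrinks by the factor (1+r)·0.975 = 0.99393.
This holds for months 1–319. Entering month 320 the balance is £781.76; 2.5% of the post-interest balance is now below £20.00, so the flat £20.00 minimum applies from here.
From month 320 a fixed £20.00 at rate r clears £781.76 in 74 more payments. Total: 319 + 74 = 393 months.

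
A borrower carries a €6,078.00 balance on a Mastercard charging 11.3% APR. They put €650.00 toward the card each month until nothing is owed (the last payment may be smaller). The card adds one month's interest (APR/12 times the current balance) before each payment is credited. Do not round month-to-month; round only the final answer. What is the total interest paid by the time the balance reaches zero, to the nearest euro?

€315

Monthly rate r = 11.3%/12 = 0.941667% = 0.00941667.
Payoff takes n = ⌈−ln(1 − rB₀/P)/ln(1+r)⌉ = ⌈9.834⌉ = 10 payments; the last is €542.75.
Total paid = 9·€650.00 + €542.75 = €6,392.75.
Total interest = total paid − principal = €6,392.75 − €6,078.00 = €314.75.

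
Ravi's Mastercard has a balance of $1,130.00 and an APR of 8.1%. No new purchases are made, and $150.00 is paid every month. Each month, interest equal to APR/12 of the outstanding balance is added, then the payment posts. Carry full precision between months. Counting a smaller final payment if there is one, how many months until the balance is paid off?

Monthly rate r = 8.1%/12 = 0.675% = 0.00675.
Recurrence: B ← B·(1+r) − $150.00.
Month 1: interest $7.63; balance after payment $987.63.
Month 2: interest $6.67; balance after payment $844.29.
Closed form: n = −ln(1 − rB₀/P)/ln(1+r) = −ln(0.94915)/ln(1.00675) ≈ 7.758, so the balance reaches zero during payment 8.

8 months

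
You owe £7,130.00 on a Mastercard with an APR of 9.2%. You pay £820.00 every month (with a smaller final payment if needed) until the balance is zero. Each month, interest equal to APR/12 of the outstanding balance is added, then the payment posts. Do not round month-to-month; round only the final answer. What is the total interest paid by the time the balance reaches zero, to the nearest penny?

Monthly rate r = 9.2%/12 = 0.766667% = 0.00766667.
Payoff takes n = ⌈−ln(1 − rB₀/P)/ln(1+r)⌉ = ⌈9.033⌉ = 10 payments; the last is £27.12.
Total paid = 9·£820.00 + £27.12 = £7,407.12.
Total interest = total paid − principal = £7,407.12 − £7,130.00 = £277.12.

£277.12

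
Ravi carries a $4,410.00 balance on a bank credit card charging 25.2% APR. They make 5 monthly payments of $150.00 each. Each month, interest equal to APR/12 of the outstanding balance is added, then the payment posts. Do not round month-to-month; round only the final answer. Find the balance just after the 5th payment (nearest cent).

$4,110.74

Monthly rate r = 25.2%/12 = 2.1% = 0.021.
Each month: B ← B·(1+r) − $150.00.
Month 1: interest $92.61; balance after payment $4,352.61.
Month 2: interest $91.40; balance after payment $4,294.01.
Month 3: interest $90.17; balance after payment $4,234.19.
Month 4: interest $88.92; balance after payment $4,173.11.
Month 5: interest $87.64; balance after payment $4,110.74.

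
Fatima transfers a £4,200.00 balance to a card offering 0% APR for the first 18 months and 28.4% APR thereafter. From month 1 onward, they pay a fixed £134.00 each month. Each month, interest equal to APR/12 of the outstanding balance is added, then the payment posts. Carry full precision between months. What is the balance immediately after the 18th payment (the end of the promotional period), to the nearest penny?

Promo months 1–18 at r₀ = 0%/12 = 0; months 19+ at r₁ = 28.4%/12 = 0.0236667.
After month 18 (no interest yet): B = £4,200.00 − 18·£134.00 = £1,788.00.

£1,788.00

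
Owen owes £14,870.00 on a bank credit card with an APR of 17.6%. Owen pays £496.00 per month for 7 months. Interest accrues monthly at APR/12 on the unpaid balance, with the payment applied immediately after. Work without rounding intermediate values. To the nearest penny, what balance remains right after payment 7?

Monthly rate r = 17.6%/12 = 1.46667% = 0.0146667.
Each month: B ← B·(1+r) − £496.00.
Month 1: interest £218.09; balance after payment £14,592.09.
Month 2: interest £214.02; balance after payment £14,310.11.
Month 3: interest £209.88; balance after payment £14,023.99.
Month 4: interest £205.69; balance after payment £13,733.68.
Month 5: interest £201.43; balance after payment £13,439.10.
Month 6: interest £197.11; balance after payment £13,140.21.
Month 7: interest £192.72; balance after payment £12,836.93.

£12,836.93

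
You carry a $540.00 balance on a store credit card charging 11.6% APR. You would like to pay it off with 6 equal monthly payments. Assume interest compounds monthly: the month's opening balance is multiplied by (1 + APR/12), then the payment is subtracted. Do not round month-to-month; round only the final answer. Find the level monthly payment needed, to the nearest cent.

Monthly rate r = 11.6%/12 = 0.966667% = 0.00966667.
Level-payment amortization: P = B₀·r / (1 − (1+r)^(−n)) = 540.00·0.00966667 / (1 − 1.00967^(−6)).
Denominator 1 − (1+r)^(−6) = 0.0560871719.
P = 5.22 / 0.0560871719 ≈ 93.07.

$93.07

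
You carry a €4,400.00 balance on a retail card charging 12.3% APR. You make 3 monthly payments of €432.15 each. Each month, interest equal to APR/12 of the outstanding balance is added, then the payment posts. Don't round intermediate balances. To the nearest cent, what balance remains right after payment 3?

Monthly rate r = 12.3%/12 = 1.025% = 0.01025.
Each month: B ← B·(1+r) − €432.15.
Month 1: interest €45.10; balance after payment €4,012.95.
Month 2: interest €41.13; balance after payment €3,621.93.
Month 3: interest €37.12; balance after payment €3,226.91.

€3,226.91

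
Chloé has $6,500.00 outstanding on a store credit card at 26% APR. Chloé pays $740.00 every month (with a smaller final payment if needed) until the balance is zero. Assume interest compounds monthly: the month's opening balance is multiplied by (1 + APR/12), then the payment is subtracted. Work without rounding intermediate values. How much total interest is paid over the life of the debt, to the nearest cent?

$789.08

Monthly rate r = 26%/12 = 2.16667% = 0.0216667.
Payoff takes n = ⌈−ln(1 − rB₀/P)/ln(1+r)⌉ = ⌈9.849⌉ = 10 payments; the last is $629.08.
Total paid = 9·$740.00 + $629.08 = $7,289.08.
Total interest = total paid − principal = $7,289.08 − $6,500.00 = $789.08.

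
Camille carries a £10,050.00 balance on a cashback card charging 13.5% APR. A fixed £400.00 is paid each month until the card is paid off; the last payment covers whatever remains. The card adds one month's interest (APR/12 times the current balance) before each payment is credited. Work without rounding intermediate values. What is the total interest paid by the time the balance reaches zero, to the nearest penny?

£1,828.35

Monthly rate r = 13.5%/12 = 1.125% = 0.01125.
Payoff takes n = ⌈−ln(1 − rB₀/P)/ln(1+r)⌉ = ⌈29.695⌉ = 30 payments; the last is £278.35.
Total paid = 29·£400.00 + £278.35 = £11,878.35.
Total interest = total paid − principal = £11,878.35 − £10,050.00 = £1,828.35.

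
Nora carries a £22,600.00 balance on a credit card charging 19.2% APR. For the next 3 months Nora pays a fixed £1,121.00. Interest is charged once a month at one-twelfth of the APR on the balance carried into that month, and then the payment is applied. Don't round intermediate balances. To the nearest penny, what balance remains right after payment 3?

Monthly rate r = 19.2%/12 = 1.6% = 0.016.
Each month: B ← B·(1+r) − £1,121.00.
Month 1: interest £361.60; balance after payment £21,840.60.
Month 2: interest £349.45; balance after payment £21,069.05.
Month 3: interest £337.10; balance after payment £20,285.15.

£20,285.15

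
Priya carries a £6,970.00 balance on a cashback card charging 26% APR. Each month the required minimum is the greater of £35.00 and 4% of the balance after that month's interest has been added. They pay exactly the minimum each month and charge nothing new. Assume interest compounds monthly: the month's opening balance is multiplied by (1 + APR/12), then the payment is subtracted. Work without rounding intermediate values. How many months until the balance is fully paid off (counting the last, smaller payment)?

Monthly rate r = 26%/12 = 2.16667% = 0.0216667.
While 4% of the post-interest balance exceeds £35.00, each month B ← (B·(1+r))·(1 − 0.04), i.e. B shrinks by the factor (1+r)·0.96 = 0.9808.
This holds for months 1–109. Entering month 110 the balance is £842.37; 4% of the post-interest balance is now below £35.00, so the flat £35.00 minimum applies from here.
From month 110 a fixed £35.00 at rate r clears £842.37 in 35 more payments. Total: 109 + 35 = 144 months.

144 months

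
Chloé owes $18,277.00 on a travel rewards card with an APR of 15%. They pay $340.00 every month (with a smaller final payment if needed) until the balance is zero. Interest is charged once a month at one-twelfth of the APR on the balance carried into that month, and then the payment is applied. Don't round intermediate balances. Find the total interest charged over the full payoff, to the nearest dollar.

$12,229

Monthly rate r = 15%/12 = 1.25% = 0.0125.
Payoff takes n = ⌈−ln(1 − rB₀/P)/ln(1+r)⌉ = ⌈89.723⌉ = 90 payments; the last is $246.22.
Total paid = 89·$340.00 + $246.22 = $30,506.22.
Total interest = total paid − principal = $30,506.22 − $18,277.00 = $12,229.22.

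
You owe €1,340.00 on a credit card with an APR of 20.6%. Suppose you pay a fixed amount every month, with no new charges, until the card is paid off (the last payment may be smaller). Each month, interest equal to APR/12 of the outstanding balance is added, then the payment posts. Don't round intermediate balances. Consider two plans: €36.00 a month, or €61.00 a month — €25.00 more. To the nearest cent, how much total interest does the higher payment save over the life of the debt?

€458.32

Monthly rate r = 20.6%/12 = 1.71667% = 0.0171667.
At €36.00/mo: n = ⌈−ln(1 − rB₀/P)/ln(1+r)⌉ = 60 payments (last €30.89); total interest = total paid − €1,340.00 = €814.89.
At €61.00/mo: 28 payments (last €49.57); total interest €356.57.
Interest saved = €814.89 − €356.57 = €458.32.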